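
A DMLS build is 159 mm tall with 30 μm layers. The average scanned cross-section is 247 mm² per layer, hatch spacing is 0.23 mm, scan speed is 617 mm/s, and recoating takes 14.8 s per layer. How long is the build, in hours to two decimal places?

Number of layers: 159 / 0.03 → 5300 (rounded up).
Per-layer scan distance = 247 / 0.23 = 1073.9 mm.
Laser time per layer: 1073.9 / 617 → 1.7405 s.
Per-layer time = 1.7405 + 14.8 = 16.5405 s.
Total: 5300 × 16.5405 s = 87664.65 s → 24.35 hours.

24.35 hours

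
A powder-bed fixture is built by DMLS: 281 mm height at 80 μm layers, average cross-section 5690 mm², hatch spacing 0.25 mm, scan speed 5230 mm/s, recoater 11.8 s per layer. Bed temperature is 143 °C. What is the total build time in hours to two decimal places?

15.76 hours

Number of layers: 281 / 0.08 → 3513 (rounded up).
Per-layer scan distance = 5690 / 0.25 = 22760 mm.
Laser time per layer = 22760 / 5230, so 4.3518 s.
Layer cycle = 4.3518 + 11.8 = 16.1518 s.
3513 layers × 16.1518 s/layer = 56741.2734 s, i.e. 15.76 hours.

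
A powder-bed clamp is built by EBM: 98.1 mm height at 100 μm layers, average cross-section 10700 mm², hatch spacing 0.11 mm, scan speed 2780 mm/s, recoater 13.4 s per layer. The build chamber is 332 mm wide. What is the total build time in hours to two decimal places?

13.19 hours

Number of layers: 98.1 / 0.1 → 981 (rounded up).
Per-layer scan distance: 10700 / 0.11 → 97272.7 mm.
Per-layer scan time = 97272.7 / 2780, so 34.9902 s.
Per-layer time = 34.9902 + 13.4, so 48.3902 s.
Total: 981 × 48.3902 s = 47470.7862 s → 13.19 hours.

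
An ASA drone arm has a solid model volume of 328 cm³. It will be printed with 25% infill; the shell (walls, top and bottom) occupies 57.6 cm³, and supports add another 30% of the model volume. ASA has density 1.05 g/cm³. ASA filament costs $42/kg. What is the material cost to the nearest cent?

Volume inside the shell = 328 − 57.6, so 270.4 cm³.
Infill deposited = 0.25 × 270.4, so 67.6 cm³.
Support = 0.30 × 328, so 98.4 cm³.
Deposited volume = 57.6 + 67.6 + 98.4, so 223.6 cm³.
Mass: 223.6 × 1.05 → 234.78 g.
At $42/kg: 234.78/1000 × 42 = $9.86.

$9.86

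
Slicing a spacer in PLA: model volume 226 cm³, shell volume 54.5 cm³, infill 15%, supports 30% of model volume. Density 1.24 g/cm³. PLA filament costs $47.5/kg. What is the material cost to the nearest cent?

Volume inside the shell: 226 − 54.5 → 171.5 cm³.
Deposited infill = 0.15 × 171.5 = 25.725 cm³.
Support: 0.30 × 226 → 67.8 cm³.
Deposited volume: 54.5 + 25.725 + 67.8 → 148.025 cm³.
Mass: 148.025 × 1.24 → 183.551 g.
Cost = 183.551 g / 1000 × $47.5/kg = $8.72.

$8.72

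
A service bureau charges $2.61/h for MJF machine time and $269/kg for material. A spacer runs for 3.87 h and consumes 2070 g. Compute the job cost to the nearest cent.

Machine cost: 2.61 × 3.87 → $10.1007.
Feedstock cost = 269 × 2070/1000, so $556.83.
Job cost: 10.1007 + 556.83 = 566.9307 ≈ $566.93.

$566.93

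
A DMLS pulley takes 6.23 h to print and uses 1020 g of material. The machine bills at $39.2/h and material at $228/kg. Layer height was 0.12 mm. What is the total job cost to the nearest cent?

Machine cost = 39.2 × 6.23 = $244.216.
Feedstock cost = 228 × 1020/1000 = $232.56.
Total = 244.216 + 232.56 = 476.776 ≈ $476.78.

$476.78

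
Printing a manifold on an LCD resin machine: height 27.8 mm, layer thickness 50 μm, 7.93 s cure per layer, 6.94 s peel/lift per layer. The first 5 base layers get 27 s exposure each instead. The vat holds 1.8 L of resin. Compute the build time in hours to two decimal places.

2.32 hours

Layers = ⌈27.8/0.05⌉ = 556.
Bottom layers: 5 × (27 + 6.94) → 169.7 s.
Normal layers = 551 × (7.93 + 6.94), so 8193.37 s.
Total = 169.7 + 8193.37 = 8363.07 s = 2.32 hours.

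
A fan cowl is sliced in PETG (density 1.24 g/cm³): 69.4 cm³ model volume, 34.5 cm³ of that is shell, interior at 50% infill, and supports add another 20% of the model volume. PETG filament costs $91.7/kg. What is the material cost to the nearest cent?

Interior volume: 69.4 − 34.5 → 34.9 cm³.
Infill deposited = 0.50 × 34.9, so 17.45 cm³.
Support = 0.20 × 69.4 = 13.88 cm³.
Deposited volume = 34.5 + 17.45 + 13.88 = 65.83 cm³.
Mass = 65.83 × 1.24, so 81.6292 g.
Cost = 81.6292 g / 1000 × $91.7/kg = $7.49.

$7.49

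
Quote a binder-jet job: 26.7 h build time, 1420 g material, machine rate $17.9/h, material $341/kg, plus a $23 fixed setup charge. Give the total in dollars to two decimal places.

Machine-time cost = 17.9 × 26.7 = $477.93.
Material cost: 341 × 1420/1000 → $484.22.
Adding setup: 477.93 + 484.22 + 23 → $985.15.

$985.15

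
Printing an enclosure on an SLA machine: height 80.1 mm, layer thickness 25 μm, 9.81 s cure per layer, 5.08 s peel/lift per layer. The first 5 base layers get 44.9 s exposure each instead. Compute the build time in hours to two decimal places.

13.30 hours

Layer count = ceil(80.1 / 0.025) = 3204.
Base layers = 5 × (44.9 + 5.08), so 249.9 s.
Regular layers = 3199 × (9.81 + 5.08), so 47633.11 s.
Sum: 249.9 + 47633.11 = 47883.01 s → 13.30 hours.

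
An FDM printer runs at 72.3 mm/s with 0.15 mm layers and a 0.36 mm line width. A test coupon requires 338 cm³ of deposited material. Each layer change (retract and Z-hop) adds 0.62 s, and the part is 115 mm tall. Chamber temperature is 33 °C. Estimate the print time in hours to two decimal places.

Bead cross-section = 0.15 × 0.36, so 0.054 mm².
Total extruded path = 338000/0.054 = 6259259.3 mm.
Extrusion time: 6259259.3 / 72.3 → 86573.4 s.
Layer count = ceil(115 / 0.15) = 767.
Non-print overhead = 767 × 0.62, so 475.54 s.
Altogether 86573.4 + 475.54 = 87048.94 s, i.e. 24.18 hours.

24.18 hours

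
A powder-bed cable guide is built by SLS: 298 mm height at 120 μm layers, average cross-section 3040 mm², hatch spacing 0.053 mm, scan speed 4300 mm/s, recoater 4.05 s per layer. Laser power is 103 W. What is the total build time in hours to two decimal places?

Layer count = ceil(298 / 0.12) = 2484.
Per-layer scan distance = 3040 / 0.053 = 57358.5 mm.
Per-layer scan time: 57358.5 / 4300 → 13.3392 s.
Per-layer time: 13.3392 + 4.05 → 17.3892 s.
Total: 2484 × 17.3892 s = 43194.7728 s → 12.00 hours.

12.00 hours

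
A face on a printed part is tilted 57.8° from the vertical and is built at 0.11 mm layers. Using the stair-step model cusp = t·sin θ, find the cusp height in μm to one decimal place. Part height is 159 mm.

93.1 μm

Cusp = layer height × sin(57.8°) = 0.11 × 0.8462 = 0.093082 mm = 93.1 μm.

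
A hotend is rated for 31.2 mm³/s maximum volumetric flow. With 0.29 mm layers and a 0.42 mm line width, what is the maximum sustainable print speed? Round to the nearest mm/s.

256 mm/s

Extrusion cross-section = 0.29 × 0.42 = 0.1218 mm².
v_max = Q/A = 31.2/0.1218 = 256.16 mm/s → 256 mm/s.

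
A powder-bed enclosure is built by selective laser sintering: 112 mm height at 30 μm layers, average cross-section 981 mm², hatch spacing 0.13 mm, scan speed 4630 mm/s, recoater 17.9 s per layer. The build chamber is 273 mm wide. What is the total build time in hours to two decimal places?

Number of layers: 112 / 0.03 → 3734 (rounded up).
Hatch length per layer = 981 / 0.13, so 7546.2 mm.
Scan time per layer = 7546.2 / 4630 = 1.6298 s.
Per-layer time: 1.6298 + 17.9 → 19.5298 s.
3734 layers × 19.5298 s/layer = 72924.2732 s, i.e. 20.26 hours.

20.26 hours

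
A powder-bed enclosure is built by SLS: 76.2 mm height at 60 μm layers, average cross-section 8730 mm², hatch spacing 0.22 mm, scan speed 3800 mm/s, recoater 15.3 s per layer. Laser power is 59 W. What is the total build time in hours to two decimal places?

Layers = ⌈76.2/0.06⌉ = 1270.
Scan path per layer = 8730 / 0.22, so 39681.8 mm.
Laser time per layer: 39681.8 / 3800 → 10.4426 s.
Time per layer = 10.4426 + 15.3, so 25.7426 s.
Total: 1270 × 25.7426 s = 32693.102 s → 9.08 hours.

9.08 hours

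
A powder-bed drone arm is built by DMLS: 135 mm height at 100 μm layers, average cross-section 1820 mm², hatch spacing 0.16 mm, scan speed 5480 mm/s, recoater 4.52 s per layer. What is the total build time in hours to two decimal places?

Number of layers: 135 / 0.1 → 1350 (rounded up).
Scan path per layer = 1820 / 0.16, so 11375 mm.
Per-layer scan time = 11375 / 5480 = 2.0757 s.
Time per layer = 2.0757 + 4.52 = 6.5957 s.
Total: 1350 × 6.5957 s = 8904.195 s → 2.47 hours.

2.47 hours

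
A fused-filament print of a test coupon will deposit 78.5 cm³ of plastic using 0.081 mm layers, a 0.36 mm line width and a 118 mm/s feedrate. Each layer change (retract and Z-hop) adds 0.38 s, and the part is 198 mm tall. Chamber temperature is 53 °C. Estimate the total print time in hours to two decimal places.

Line area = 0.081 × 0.36 = 0.02916 mm².
Toolpath length = 78.5 cm³ / 0.02916 mm² = 78500 / 0.02916 = 2692043.9 mm.
Time extruding: 2692043.9 / 118 → 22813.9 s.
Number of layers: 198 / 0.081 → 2445 (rounded up).
Z-hop total = 2445 × 0.38, so 929.1 s.
Altogether 22813.9 + 929.1 = 23743 s, i.e. 6.60 hours.

6.60 hours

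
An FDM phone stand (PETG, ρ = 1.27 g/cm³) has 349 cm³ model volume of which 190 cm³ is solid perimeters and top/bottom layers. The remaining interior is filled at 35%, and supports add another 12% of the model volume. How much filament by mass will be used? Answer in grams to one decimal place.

Volume inside the shell = 349 − 190, so 159 cm³.
Infill volume = 0.35 × 159, so 55.65 cm³.
Support = 0.12 × 349 = 41.88 cm³.
Total printed volume = 190 + 55.65 + 41.88 = 287.53 cm³.
Mass = 287.53 × 1.27 = 365.1631 g.

365.2 g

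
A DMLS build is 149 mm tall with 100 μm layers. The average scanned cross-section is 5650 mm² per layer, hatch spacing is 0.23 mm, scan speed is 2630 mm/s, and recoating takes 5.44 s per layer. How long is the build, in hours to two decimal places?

6.12 hours

Layer count = ceil(149 / 0.1) = 1490.
Scan path per layer: 5650 / 0.23 → 24565.2 mm.
Scan time per layer: 24565.2 / 2630 → 9.3404 s.
Time per layer = 9.3404 + 5.44 = 14.7804 s.
Build time = 1490 × 14.7804 = 22022.796 s = 6.12 hours.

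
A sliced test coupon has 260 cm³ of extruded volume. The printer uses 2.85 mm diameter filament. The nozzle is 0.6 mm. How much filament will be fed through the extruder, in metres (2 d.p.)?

40.76 m

A = π r² = π × 1.425² = 6.3794 mm².
Length = 260 cm³ / 6.3794 mm² = 260000 / 6.3794 = 40756.18 mm = 40.76 m.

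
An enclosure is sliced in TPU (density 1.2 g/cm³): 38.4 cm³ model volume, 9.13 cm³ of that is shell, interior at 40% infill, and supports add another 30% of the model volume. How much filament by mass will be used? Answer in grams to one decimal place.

38.8 g

Volume inside the shell = 38.4 − 9.13, so 29.27 cm³.
Infill volume = 0.40 × 29.27 = 11.708 cm³.
Support = 0.30 × 38.4, so 11.52 cm³.
Total extruded: 9.13 + 11.708 + 11.52 → 32.358 cm³.
Mass = 32.358 × 1.2, so 38.8296 g.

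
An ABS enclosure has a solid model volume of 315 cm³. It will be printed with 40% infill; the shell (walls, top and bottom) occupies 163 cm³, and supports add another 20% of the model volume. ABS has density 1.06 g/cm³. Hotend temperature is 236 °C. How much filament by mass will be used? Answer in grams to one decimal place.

Volume inside the shell = 315 − 163 = 152 cm³.
Infill volume: 0.40 × 152 → 60.8 cm³.
Support = 0.20 × 315 = 63 cm³.
Total printed volume: 163 + 60.8 + 63 → 286.8 cm³.
Mass = 286.8 × 1.06, so 304.008 g.

304.0 g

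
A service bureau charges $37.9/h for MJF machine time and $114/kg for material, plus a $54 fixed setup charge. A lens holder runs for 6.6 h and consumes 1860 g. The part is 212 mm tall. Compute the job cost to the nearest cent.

Machine-time cost = 37.9 × 6.6 = $250.14.
Material cost = 114 × 1860/1000, so $212.04.
Total = 250.14 + 212.04 + 54 = $516.18.

$516.18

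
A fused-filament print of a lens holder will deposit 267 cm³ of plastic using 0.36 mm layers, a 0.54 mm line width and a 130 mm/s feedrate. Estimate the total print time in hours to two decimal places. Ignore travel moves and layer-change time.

Line area = 0.36 × 0.54, so 0.1944 mm².
Total extruded path = 267000/0.1944 = 1373456.8 mm.
Print-move time: 1373456.8 / 130 → 10565.1 s.
That's 10565.1 s → 2.93 hours.

2.93 hours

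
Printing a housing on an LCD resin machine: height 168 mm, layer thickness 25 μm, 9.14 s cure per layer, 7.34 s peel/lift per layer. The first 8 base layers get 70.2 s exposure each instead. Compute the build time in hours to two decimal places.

Number of layers: 168 / 0.025 → 6720 (rounded up).
Bottom layers: 8 × (70.2 + 7.34) → 620.32 s.
Regular layers = 6712 × (9.14 + 7.34), so 110613.76 s.
Total = 620.32 + 110613.76 = 111234.08 s = 30.90 hours.

30.90 hours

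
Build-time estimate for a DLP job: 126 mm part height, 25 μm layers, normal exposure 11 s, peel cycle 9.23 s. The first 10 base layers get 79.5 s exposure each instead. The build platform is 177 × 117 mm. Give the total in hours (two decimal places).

28.51 hours

Layer count = ceil(126 / 0.025) = 5040.
Burn-in layers: 10 × (79.5 + 9.23) → 887.3 s.
Regular layers: 5030 × (11 + 9.23) → 101756.9 s.
Total = 887.3 + 101756.9 = 102644.2 s = 28.51 hours.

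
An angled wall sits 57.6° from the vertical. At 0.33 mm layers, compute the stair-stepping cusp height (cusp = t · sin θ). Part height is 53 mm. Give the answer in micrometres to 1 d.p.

sin(57.6°) = 0.8443, so cusp = 0.33 × 0.8443 = 0.278619 mm → 278.6 μm.

278.6 μm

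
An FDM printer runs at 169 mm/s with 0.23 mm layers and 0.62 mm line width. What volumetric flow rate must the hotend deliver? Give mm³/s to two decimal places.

Bead cross-section = 0.23 × 0.62, so 0.1426 mm².
Q = v·A = 169 × 0.1426 = 24.10 mm³/s.

24.10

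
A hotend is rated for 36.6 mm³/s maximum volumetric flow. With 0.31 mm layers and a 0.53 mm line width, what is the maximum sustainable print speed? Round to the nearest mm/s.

Extrusion cross-section: 0.31 × 0.53 → 0.1643 mm².
Max speed = 36.6 / 0.1643 = 222.76 ≈ 223 mm/s.

223 mm/s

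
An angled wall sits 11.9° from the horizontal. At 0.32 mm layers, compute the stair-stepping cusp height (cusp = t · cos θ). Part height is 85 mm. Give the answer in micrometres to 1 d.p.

cos(11.9°) = 0.9785, so cusp = 0.32 × 0.9785 = 0.31312 mm → 313.1 μm.

313.1 μm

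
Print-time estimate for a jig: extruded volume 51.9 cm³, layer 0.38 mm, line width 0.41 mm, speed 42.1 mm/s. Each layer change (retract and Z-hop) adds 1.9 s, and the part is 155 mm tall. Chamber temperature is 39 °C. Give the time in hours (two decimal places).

Extrusion cross-section: 0.38 × 0.41 → 0.1558 mm².
Toolpath length = 51.9 cm³ / 0.1558 mm² = 51900 / 0.1558 = 333119.4 mm.
Print-move time = 333119.4 / 42.1, so 7912.6 s.
Layers = ⌈155/0.38⌉ = 408.
Z-hop total: 408 × 1.9 → 775.2 s.
Total = 7912.6 + 775.2 = 8687.8 s = 2.41 hours.

2.41 hours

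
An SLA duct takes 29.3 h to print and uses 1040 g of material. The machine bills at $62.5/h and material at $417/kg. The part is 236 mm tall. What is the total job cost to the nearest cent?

Machine cost = 62.5 × 29.3 = $1831.25.
Material charge = 417 × 1040/1000, so $433.68.
Job cost: 1831.25 + 433.68 = $2264.93.

$2264.93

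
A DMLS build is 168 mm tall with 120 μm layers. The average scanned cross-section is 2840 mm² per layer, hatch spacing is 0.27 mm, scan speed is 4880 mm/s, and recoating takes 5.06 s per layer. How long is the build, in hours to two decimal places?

Layer count = ceil(168 / 0.12) = 1400.
Per-layer scan distance: 2840 / 0.27 → 10518.5 mm.
Per-layer scan time = 10518.5 / 4880 = 2.1554 s.
Per-layer time = 2.1554 + 5.06, so 7.2154 s.
Total: 1400 × 7.2154 s = 10101.56 s → 2.81 hours.

2.81 hours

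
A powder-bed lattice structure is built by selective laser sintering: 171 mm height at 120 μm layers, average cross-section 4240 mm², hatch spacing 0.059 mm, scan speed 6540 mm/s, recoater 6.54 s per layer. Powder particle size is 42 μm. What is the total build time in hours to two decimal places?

6.94 hours

Number of layers: 171 / 0.12 → 1425 (rounded up).
Hatch length per layer = 4240 / 0.059, so 71864.4 mm.
Per-layer scan time = 71864.4 / 6540 = 10.9884 s.
Layer cycle: 10.9884 + 6.54 → 17.5284 s.
Total: 1425 × 17.5284 s = 24977.97 s → 6.94 hours.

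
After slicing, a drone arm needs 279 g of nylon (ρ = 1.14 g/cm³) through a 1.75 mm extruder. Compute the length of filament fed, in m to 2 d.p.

Extruded volume: 279/1.14 = 244.7368 cm³ (244736.8 mm³).
A = π r² = π × 0.875² = 2.4053 mm².
L = V/A = 244736.8/2.4053 = 101748.97 mm → 101.75 m.

101.75 m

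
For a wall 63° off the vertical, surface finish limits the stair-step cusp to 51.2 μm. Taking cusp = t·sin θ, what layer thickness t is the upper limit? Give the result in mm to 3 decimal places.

0.057 mm

Layer height = cusp / sin(63°) = 0.0512 / 0.8910 = 0.057 mm.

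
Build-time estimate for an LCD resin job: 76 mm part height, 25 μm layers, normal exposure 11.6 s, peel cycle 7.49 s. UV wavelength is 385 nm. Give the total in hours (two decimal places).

Number of layers: 76 / 0.025 → 3040 (rounded up).
Each layer takes: 11.6 + 7.49 → 19.09 s.
Total = 3040 × 19.09 = 58033.6 s = 16.12 hours.

16.12 hours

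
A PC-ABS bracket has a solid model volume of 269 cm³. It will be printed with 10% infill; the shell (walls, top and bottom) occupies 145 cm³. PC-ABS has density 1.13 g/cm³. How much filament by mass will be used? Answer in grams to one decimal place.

177.9 g

Volume inside the shell: 269 − 145 → 124 cm³.
Deposited infill = 0.10 × 124, so 12.4 cm³.
Deposited volume: 145 + 12.4 → 157.4 cm³.
Mass = 157.4 × 1.13, so 177.862 g.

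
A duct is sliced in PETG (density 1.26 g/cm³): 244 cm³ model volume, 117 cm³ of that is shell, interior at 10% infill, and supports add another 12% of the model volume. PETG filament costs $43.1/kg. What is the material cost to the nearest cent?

$8.63

Volume inside the shell = 244 − 117 = 127 cm³.
Infill volume: 0.10 × 127 → 12.7 cm³.
Support = 0.12 × 244 = 29.28 cm³.
Deposited volume = 117 + 12.7 + 29.28, so 158.98 cm³.
Mass = 158.98 × 1.26, so 200.3148 g.
At $43.1/kg: 200.3148/1000 × 43.1 = $8.63.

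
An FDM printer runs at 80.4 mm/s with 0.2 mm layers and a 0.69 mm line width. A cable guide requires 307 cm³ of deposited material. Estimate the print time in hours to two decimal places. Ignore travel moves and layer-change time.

Extrusion cross-section = 0.2 × 0.69 = 0.138 mm².
Toolpath length = 307 cm³ / 0.138 mm² = 307000 / 0.138 = 2224637.7 mm.
Extrusion time: 2224637.7 / 80.4 → 27669.6 s.
Converting: 27669.6 s = 7.69 hours.

7.69 hours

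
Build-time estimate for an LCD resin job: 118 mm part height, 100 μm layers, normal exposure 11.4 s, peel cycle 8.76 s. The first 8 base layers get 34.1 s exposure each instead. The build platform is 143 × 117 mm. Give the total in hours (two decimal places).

Layer count = ceil(118 / 0.1) = 1180.
Base layers = 8 × (34.1 + 8.76) = 342.88 s.
Remaining layers = 1172 × (11.4 + 8.76), so 23627.52 s.
Sum: 342.88 + 23627.52 = 23970.4 s → 6.66 hours.

6.66 hours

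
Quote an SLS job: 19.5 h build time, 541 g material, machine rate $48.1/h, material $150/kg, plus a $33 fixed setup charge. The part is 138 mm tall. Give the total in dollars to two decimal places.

$1052.10

Machine cost = 48.1 × 19.5, so $937.95.
Material charge: 150 × 541/1000 → $81.15.
Total = 937.95 + 81.15 + 33 = $1052.10.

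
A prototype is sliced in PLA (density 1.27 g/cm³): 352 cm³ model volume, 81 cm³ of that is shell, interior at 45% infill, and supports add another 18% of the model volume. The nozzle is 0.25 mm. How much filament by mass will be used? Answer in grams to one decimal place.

Infill region = 352 − 81 = 271 cm³.
Infill deposited = 0.45 × 271 = 121.95 cm³.
Support: 0.18 × 352 → 63.36 cm³.
Total printed volume: 81 + 121.95 + 63.36 → 266.31 cm³.
Mass = 266.31 × 1.27 = 338.2137 g.

338.2 g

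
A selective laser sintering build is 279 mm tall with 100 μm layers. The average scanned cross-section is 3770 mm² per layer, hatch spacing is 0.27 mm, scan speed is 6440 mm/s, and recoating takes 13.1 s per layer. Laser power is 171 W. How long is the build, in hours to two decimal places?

Layers = ⌈279/0.1⌉ = 2790.
Scan path per layer = 3770 / 0.27 = 13963 mm.
Scan time per layer = 13963 / 6440 = 2.1682 s.
Time per layer: 2.1682 + 13.1 → 15.2682 s.
Build time = 2790 × 15.2682 = 42598.278 s = 11.83 hours.

11.83 hours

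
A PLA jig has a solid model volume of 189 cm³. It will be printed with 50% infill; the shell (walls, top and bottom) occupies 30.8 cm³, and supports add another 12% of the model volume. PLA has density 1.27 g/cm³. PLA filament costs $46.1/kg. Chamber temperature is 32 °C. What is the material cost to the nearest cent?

$7.76

Volume inside the shell = 189 − 30.8, so 158.2 cm³.
Deposited infill = 0.50 × 158.2, so 79.1 cm³.
Support: 0.12 × 189 → 22.68 cm³.
Deposited volume = 30.8 + 79.1 + 22.68, so 132.58 cm³.
Mass = 132.58 × 1.27 = 168.3766 g.
At $46.1/kg: 168.3766/1000 × 46.1 = $7.76.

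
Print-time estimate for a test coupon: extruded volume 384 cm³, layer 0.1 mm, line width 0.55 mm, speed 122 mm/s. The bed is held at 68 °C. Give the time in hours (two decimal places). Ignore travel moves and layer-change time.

15.90 hours

Line area = 0.1 × 0.55 = 0.055 mm².
Toolpath length = 384 cm³ / 0.055 mm² = 384000 / 0.055 = 6981818.2 mm.
Print-move time = 6981818.2 / 122, so 57228 s.
In the requested units: 57228 s = 15.90 hours.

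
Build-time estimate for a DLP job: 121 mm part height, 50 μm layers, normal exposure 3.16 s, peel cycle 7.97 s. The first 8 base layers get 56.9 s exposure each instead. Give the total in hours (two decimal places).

7.60 hours

Layer count = ceil(121 / 0.05) = 2420.
Burn-in layers = 8 × (56.9 + 7.97) = 518.96 s.
Regular layers = 2412 × (3.16 + 7.97), so 26845.56 s.
Sum: 518.96 + 26845.56 = 27364.52 s → 7.60 hours.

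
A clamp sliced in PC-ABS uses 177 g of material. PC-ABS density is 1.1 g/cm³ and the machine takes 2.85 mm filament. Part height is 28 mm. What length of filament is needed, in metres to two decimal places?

Extruded volume: 177/1.1 = 160.9091 cm³ (160909.1 mm³).
A = π r² = π × 1.425² = 6.3794 mm².
L = V/A = 160909.1/6.3794 = 25223.23 mm → 25.22 m.

25.22 m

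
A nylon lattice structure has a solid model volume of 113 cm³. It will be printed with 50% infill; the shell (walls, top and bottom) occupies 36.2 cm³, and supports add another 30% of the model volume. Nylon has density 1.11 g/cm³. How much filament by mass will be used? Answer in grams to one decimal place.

120.4 g

Volume inside the shell = 113 − 36.2 = 76.8 cm³.
Infill volume = 0.50 × 76.8, so 38.4 cm³.
Support = 0.30 × 113, so 33.9 cm³.
Deposited volume: 36.2 + 38.4 + 33.9 → 108.5 cm³.
Mass = 108.5 × 1.11, so 120.435 g.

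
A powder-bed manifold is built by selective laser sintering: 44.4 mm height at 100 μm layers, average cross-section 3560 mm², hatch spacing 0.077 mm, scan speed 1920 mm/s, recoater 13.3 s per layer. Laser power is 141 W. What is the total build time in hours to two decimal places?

Layer count = ceil(44.4 / 0.1) = 444.
Hatch length per layer = 3560 / 0.077, so 46233.8 mm.
Laser time per layer = 46233.8 / 1920 = 24.0801 s.
Time per layer = 24.0801 + 13.3 = 37.3801 s.
444 layers × 37.3801 s/layer = 16596.7644 s, i.e. 4.61 hours.

4.61 hours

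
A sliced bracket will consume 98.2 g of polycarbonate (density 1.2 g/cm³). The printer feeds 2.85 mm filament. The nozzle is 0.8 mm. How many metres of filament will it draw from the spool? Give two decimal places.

Extruded volume: 98.2/1.2 = 81.8333 cm³ (81833.3 mm³).
Cross-section of 2.85 mm filament: π·(2.85/2)² = 6.3794 mm².
L = V/A = 81833.3/6.3794 = 12827.74 mm → 12.83 m.

12.83 m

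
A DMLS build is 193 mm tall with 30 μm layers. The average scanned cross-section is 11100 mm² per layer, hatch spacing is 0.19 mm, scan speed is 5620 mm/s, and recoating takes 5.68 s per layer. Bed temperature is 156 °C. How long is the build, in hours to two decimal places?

Layer count = ceil(193 / 0.03) = 6434.
Hatch length per layer: 11100 / 0.19 → 58421.1 mm.
Laser time per layer = 58421.1 / 5620 = 10.3952 s.
Per-layer time: 10.3952 + 5.68 → 16.0752 s.
Total: 6434 × 16.0752 s = 103427.8368 s → 28.73 hours.

28.73 hours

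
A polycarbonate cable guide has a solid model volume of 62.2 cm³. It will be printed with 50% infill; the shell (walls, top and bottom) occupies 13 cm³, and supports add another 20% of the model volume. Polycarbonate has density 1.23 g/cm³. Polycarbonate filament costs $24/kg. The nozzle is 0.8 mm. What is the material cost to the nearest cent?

Infill region = 62.2 − 13 = 49.2 cm³.
Infill volume = 0.50 × 49.2, so 24.6 cm³.
Support = 0.20 × 62.2 = 12.44 cm³.
Total printed volume = 13 + 24.6 + 12.44 = 50.04 cm³.
Mass: 50.04 × 1.23 → 61.5492 g.
At $24/kg: 61.5492/1000 × 24 = $1.48.

$1.48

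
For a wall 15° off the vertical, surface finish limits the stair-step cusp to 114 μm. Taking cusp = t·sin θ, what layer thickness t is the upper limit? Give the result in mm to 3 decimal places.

0.440 mm

t = h_c / sin θ = 0.114 / 0.2588 = 0.440 mm.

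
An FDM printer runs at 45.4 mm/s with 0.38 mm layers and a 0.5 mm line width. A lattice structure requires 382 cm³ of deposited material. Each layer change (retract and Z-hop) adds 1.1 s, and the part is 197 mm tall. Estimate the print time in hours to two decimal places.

12.46 hours

Extrusion cross-section = 0.38 × 0.5 = 0.19 mm².
Total extruded path = 382000/0.19 = 2010526.3 mm.
Print-move time = 2010526.3 / 45.4 = 44284.7 s.
Layers = ⌈197/0.38⌉ = 519.
Non-print overhead: 519 × 1.1 → 570.9 s.
Altogether 44284.7 + 570.9 = 44855.6 s, i.e. 12.46 hours.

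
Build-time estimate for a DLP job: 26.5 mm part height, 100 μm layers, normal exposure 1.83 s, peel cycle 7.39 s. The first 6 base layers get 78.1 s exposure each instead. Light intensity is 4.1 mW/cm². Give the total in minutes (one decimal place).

Layer count = ceil(26.5 / 0.1) = 265.
Burn-in layers = 6 × (78.1 + 7.39) = 512.94 s.
Regular layers = 259 × (1.83 + 7.39), so 2387.98 s.
Sum: 512.94 + 2387.98 = 2900.92 s → 48.3 minutes.

48.3 minutes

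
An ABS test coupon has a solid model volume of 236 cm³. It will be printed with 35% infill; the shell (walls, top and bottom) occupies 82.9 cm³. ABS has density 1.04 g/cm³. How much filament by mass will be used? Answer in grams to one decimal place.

Infill region = 236 − 82.9, so 153.1 cm³.
Infill deposited = 0.35 × 153.1 = 53.585 cm³.
Total extruded: 82.9 + 53.585 → 136.485 cm³.
Mass: 136.485 × 1.04 → 141.9444 g.

141.9 g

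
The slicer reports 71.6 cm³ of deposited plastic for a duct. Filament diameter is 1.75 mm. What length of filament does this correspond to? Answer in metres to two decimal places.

29.77 m

Cross-section of 1.75 mm filament: π·(1.75/2)² = 2.4053 mm².
L = 71600 mm³ / 2.4053 mm² = 29767.6 mm, i.e. 29.77 m.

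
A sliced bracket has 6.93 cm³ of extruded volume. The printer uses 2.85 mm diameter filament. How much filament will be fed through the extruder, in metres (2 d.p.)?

1.09 m

Filament cross-section = π × (2.85/2)² = 6.3794 mm².
L = 6930 mm³ / 6.3794 mm² = 1086.31 mm, i.e. 1.09 m.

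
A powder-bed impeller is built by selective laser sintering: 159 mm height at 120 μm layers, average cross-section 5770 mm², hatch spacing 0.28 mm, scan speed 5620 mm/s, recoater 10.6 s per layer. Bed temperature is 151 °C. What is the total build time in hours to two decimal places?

Number of layers: 159 / 0.12 → 1325 (rounded up).
Per-layer scan distance = 5770 / 0.28 = 20607.1 mm.
Scan time per layer = 20607.1 / 5620 = 3.6667 s.
Layer cycle: 3.6667 + 10.6 → 14.2667 s.
Build time = 1325 × 14.2667 = 18903.3775 s = 5.25 hours.

5.25 hours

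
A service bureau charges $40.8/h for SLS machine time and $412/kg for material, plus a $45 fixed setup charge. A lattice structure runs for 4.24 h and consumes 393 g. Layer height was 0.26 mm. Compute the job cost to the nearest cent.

$379.91

Machine cost = 40.8 × 4.24, so $172.992.
Feedstock cost = 412 × 393/1000 = $161.916.
Adding setup: 172.992 + 161.916 + 45 → 379.908 ≈ $379.91.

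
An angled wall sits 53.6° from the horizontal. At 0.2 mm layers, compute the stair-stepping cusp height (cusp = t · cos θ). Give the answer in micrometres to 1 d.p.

Cusp = layer height × cos(53.6°) = 0.2 × 0.5934 = 0.11868 mm = 118.7 μm.

118.7 μm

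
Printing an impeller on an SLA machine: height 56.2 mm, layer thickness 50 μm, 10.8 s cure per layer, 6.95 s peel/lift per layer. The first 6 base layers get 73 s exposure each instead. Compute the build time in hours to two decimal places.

Layers = ⌈56.2/0.05⌉ = 1124.
Burn-in layers = 6 × (73 + 6.95) = 479.7 s.
Remaining layers = 1118 × (10.8 + 6.95), so 19844.5 s.
Total = 479.7 + 19844.5 = 20324.2 s = 5.65 hours.

5.65 hours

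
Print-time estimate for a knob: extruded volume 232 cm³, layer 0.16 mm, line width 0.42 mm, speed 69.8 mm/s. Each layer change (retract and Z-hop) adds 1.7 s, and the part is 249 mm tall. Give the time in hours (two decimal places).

Line area: 0.16 × 0.42 → 0.0672 mm².
Total extruded path = 232000/0.0672 = 3452381 mm.
Print-move time = 3452381 / 69.8 = 49461 s.
Number of layers: 249 / 0.16 → 1557 (rounded up).
Layer-change overhead = 1557 × 1.7, so 2646.9 s.
Total = 49461 + 2646.9 = 52107.9 s = 14.47 hours.

14.47 hours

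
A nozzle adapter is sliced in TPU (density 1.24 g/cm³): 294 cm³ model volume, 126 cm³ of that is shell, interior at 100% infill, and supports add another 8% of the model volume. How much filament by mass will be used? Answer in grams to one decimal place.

393.7 g

Volume inside the shell = 294 − 126 = 168 cm³.
Infill deposited = 1.00 × 168 = 168 cm³.
Support: 0.08 × 294 → 23.52 cm³.
Total printed volume = 126 + 168 + 23.52 = 317.52 cm³.
Mass: 317.52 × 1.24 → 393.7248 g.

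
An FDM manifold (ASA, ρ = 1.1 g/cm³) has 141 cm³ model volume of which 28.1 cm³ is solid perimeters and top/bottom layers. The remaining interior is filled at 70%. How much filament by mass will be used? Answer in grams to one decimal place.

117.8 g

Volume inside the shell: 141 − 28.1 → 112.9 cm³.
Infill deposited = 0.70 × 112.9, so 79.03 cm³.
Total extruded: 28.1 + 79.03 → 107.13 cm³.
Mass = 107.13 × 1.1, so 117.843 g.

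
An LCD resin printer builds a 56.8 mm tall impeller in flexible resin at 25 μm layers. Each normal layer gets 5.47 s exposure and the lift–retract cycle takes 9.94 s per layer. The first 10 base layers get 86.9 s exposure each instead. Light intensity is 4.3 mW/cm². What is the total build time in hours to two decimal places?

Number of layers: 56.8 / 0.025 → 2272 (rounded up).
Burn-in layers = 10 × (86.9 + 9.94) = 968.4 s.
Remaining layers: 2262 × (5.47 + 9.94) → 34857.42 s.
Total = 968.4 + 34857.42 = 35825.82 s = 9.95 hours.

9.95 hours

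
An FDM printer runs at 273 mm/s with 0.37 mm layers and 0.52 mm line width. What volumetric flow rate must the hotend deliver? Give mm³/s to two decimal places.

A = 0.37 × 0.52 = 0.1924 mm².
Volumetric flow = 273 × 0.1924 = 52.53 mm³/s.

52.53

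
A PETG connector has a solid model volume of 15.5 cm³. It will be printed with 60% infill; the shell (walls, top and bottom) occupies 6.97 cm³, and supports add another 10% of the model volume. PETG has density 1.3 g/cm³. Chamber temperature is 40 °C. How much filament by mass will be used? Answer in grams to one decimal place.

17.7 g

Interior volume = 15.5 − 6.97 = 8.53 cm³.
Infill volume: 0.60 × 8.53 → 5.118 cm³.
Support = 0.10 × 15.5, so 1.55 cm³.
Total extruded = 6.97 + 5.118 + 1.55, so 13.638 cm³.
Mass = 13.638 × 1.3, so 17.7294 g.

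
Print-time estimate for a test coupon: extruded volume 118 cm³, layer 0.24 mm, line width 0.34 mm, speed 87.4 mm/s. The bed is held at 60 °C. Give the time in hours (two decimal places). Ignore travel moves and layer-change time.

4.60 hours

Bead cross-section = 0.24 × 0.34 = 0.0816 mm².
Toolpath length = 118 cm³ / 0.0816 mm² = 118000 / 0.0816 = 1446078.4 mm.
Extrusion time: 1446078.4 / 87.4 → 16545.5 s.
Converting: 16545.5 s = 4.60 hours.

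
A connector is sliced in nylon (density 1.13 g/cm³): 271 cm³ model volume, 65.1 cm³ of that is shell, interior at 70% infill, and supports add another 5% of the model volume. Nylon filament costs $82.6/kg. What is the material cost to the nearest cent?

$20.79

Infill region = 271 − 65.1 = 205.9 cm³.
Infill deposited = 0.70 × 205.9 = 144.13 cm³.
Support = 0.05 × 271, so 13.55 cm³.
Deposited volume = 65.1 + 144.13 + 13.55, so 222.78 cm³.
Mass = 222.78 × 1.13 = 251.7414 g.
Cost = 251.7414 g / 1000 × $82.6/kg = $20.79.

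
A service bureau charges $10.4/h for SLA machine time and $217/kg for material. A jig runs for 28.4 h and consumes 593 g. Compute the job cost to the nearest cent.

$424.04

Machine cost = 10.4 × 28.4 = $295.36.
Material charge: 217 × 593/1000 → $128.681.
Job cost: 295.36 + 128.681 = 424.041 ≈ $424.04.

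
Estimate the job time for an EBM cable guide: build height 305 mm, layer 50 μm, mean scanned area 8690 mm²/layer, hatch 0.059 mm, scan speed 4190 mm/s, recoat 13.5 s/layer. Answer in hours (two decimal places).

82.44 hours

Layers = ⌈305/0.05⌉ = 6100.
Scan path per layer = 8690 / 0.059, so 147288.1 mm.
Scan time per layer: 147288.1 / 4190 → 35.1523 s.
Time per layer = 35.1523 + 13.5 = 48.6523 s.
Total: 6100 × 48.6523 s = 296779.03 s → 82.44 hours.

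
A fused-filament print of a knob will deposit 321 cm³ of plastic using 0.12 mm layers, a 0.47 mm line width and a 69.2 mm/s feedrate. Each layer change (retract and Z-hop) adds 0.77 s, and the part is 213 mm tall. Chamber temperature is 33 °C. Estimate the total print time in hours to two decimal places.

23.23 hours

Bead cross-section = 0.12 × 0.47 = 0.0564 mm².
Path length: 321000 mm³ / 0.0564 mm² → 5691489.4 mm.
Time extruding = 5691489.4 / 69.2 = 82247 s.
Layers = ⌈213/0.12⌉ = 1775.
Layer-change overhead = 1775 × 0.77, so 1366.75 s.
Altogether 82247 + 1366.75 = 83613.75 s, i.e. 23.23 hours.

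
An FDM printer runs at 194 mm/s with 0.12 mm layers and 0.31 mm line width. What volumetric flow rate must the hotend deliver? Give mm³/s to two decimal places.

7.22

A: 0.12 × 0.31 → 0.0372 mm².
Q = v·A = 194 × 0.0372 = 7.22 mm³/s.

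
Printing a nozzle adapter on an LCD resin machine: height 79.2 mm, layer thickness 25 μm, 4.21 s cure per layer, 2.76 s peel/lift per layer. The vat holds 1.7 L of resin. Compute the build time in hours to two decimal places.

6.13 hours

Number of layers: 79.2 / 0.025 → 3168 (rounded up).
Cycle time: 4.21 + 2.76 → 6.97 s.
Total = 3168 × 6.97 = 22080.96 s = 6.13 hours.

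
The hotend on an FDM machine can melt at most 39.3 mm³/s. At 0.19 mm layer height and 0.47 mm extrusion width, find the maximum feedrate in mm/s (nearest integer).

440 mm/s

Bead cross-section = 0.19 × 0.47 = 0.0893 mm².
Max speed = 39.3 / 0.0893 = 440.09 ≈ 440 mm/s.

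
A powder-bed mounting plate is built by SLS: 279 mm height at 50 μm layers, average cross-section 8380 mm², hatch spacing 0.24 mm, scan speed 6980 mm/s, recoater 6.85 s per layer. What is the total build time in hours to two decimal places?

Number of layers: 279 / 0.05 → 5580 (rounded up).
Per-layer scan distance: 8380 / 0.24 → 34916.7 mm.
Per-layer scan time: 34916.7 / 6980 → 5.0024 s.
Time per layer = 5.0024 + 6.85 = 11.8524 s.
Total: 5580 × 11.8524 s = 66136.392 s → 18.37 hours.

18.37 hours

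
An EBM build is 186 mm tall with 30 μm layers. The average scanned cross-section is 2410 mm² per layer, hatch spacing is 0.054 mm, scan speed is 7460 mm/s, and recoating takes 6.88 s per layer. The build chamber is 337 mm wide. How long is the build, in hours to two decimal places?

Number of layers: 186 / 0.03 → 6200 (rounded up).
Scan path per layer = 2410 / 0.054, so 44629.6 mm.
Beam time per layer: 44629.6 / 7460 → 5.9825 s.
Time per layer = 5.9825 + 6.88 = 12.8625 s.
6200 layers × 12.8625 s/layer = 79747.5 s, i.e. 22.15 hours.

22.15 hours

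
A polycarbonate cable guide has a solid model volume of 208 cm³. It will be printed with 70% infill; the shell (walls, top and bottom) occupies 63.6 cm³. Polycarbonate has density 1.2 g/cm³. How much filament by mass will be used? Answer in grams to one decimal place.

197.6 g

Infill region = 208 − 63.6 = 144.4 cm³.
Infill volume = 0.70 × 144.4 = 101.08 cm³.
Total printed volume = 63.6 + 101.08, so 164.68 cm³.
Mass: 164.68 × 1.2 → 197.616 g.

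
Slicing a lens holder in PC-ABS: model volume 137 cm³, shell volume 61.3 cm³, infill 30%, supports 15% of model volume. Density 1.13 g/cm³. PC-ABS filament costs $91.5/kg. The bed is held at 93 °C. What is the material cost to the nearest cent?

$10.81

Interior volume: 137 − 61.3 → 75.7 cm³.
Deposited infill = 0.30 × 75.7 = 22.71 cm³.
Support: 0.15 × 137 → 20.55 cm³.
Total printed volume = 61.3 + 22.71 + 20.55 = 104.56 cm³.
Mass = 104.56 × 1.13 = 118.1528 g.
At $91.5/kg: 118.1528/1000 × 91.5 = $10.81.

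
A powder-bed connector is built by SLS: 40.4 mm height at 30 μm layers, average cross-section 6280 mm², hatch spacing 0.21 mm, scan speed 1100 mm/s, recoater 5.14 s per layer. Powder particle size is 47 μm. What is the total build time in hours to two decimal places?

12.10 hours

Number of layers: 40.4 / 0.03 → 1347 (rounded up).
Scan path per layer: 6280 / 0.21 → 29904.8 mm.
Laser time per layer = 29904.8 / 1100 = 27.1862 s.
Time per layer = 27.1862 + 5.14, so 32.3262 s.
Build time = 1347 × 32.3262 = 43543.3914 s = 12.10 hours.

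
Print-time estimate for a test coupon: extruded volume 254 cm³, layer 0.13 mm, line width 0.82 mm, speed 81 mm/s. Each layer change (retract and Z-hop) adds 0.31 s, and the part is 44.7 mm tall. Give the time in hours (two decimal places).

8.20 hours

Bead cross-section: 0.13 × 0.82 → 0.1066 mm².
Toolpath length = 254 cm³ / 0.1066 mm² = 254000 / 0.1066 = 2382739.2 mm.
Extrusion time = 2382739.2 / 81, so 29416.5 s.
Layer count = ceil(44.7 / 0.13) = 344.
Non-print overhead = 344 × 0.31 = 106.64 s.
Altogether 29416.5 + 106.64 = 29523.14 s, i.e. 8.20 hours.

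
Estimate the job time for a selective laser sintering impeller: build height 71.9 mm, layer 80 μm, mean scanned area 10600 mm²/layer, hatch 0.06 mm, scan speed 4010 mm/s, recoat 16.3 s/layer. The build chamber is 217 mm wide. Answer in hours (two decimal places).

15.07 hours

Number of layers: 71.9 / 0.08 → 899 (rounded up).
Hatch length per layer: 10600 / 0.06 → 176666.7 mm.
Per-layer scan time: 176666.7 / 4010 → 44.0565 s.
Layer cycle: 44.0565 + 16.3 → 60.3565 s.
899 layers × 60.3565 s/layer = 54260.4935 s, i.e. 15.07 hours.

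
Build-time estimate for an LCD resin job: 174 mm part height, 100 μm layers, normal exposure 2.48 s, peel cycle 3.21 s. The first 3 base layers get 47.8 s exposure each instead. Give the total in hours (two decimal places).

Layer count = ceil(174 / 0.1) = 1740.
Bottom layers = 3 × (47.8 + 3.21) = 153.03 s.
Regular layers = 1737 × (2.48 + 3.21), so 9883.53 s.
Sum: 153.03 + 9883.53 = 10036.56 s → 2.79 hours.

2.79 hours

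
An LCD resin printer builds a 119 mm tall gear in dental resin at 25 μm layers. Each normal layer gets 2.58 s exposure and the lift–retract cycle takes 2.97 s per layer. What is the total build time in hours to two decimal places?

7.34 hours

Layers = ⌈119/0.025⌉ = 4760.
Cycle time = 2.58 + 2.97, so 5.55 s.
Build time: 4760 × 5.55 s = 26418 s, i.e. 7.34 hours.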